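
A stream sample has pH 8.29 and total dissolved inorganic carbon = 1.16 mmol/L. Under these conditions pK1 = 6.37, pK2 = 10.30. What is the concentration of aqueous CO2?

[CO2*] = 13.6 μmol/L

α₀ = 1 / (1 + K1/[H⁺] + K1K2/[H⁺]²) = 1 / (1 + 10^+1.92 + 10^-0.09)
   = 1 / (1 + 83.176 + 0.81283) = 1/84.989 = 0.01177
[CO2*] = α₀ × DIC = 0.01177 × 1.16 = 0.0136 mmol/L = 13.6 μmol/L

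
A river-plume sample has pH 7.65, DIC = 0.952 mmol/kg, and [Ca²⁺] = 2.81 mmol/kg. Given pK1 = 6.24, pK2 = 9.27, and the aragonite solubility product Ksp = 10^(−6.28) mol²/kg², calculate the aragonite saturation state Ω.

Ω = 0.115

α₂ = 1 / (1 + [H⁺]/K2 + [H⁺]²/(K1K2)) = 1 / (1 + 10^+1.62 + 10^+0.21)
   = 1 / (1 + 41.687 + 1.6218) = 1/44.309 = 0.02257
[CO3²⁻] = α₂ × DIC = 0.02257 × 0.952 = 0.02149 mmol/kg
Ksp = 10^(−6.28) = 5.248×10^-7
Ω = [Ca²⁺][CO3²⁻]/Ksp = (2.81×10^-3)(2.149×10^-5) / 5.248×10^-7 = 0.115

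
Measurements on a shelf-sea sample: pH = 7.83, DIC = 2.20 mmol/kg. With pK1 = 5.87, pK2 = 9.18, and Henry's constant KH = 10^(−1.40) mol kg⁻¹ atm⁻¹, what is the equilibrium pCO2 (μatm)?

α₀ = 1 / (1 + K1/[H⁺] + K1K2/[H⁺]²) = 1 / (1 + 10^+1.96 + 10^+0.61)
   = 1 / (1 + 91.201 + 4.0738) = 1/96.275 = 0.01039
[CO2*] = α₀ × DIC = 0.01039 × 2.20 = 0.02285 mmol/kg
pCO2 = [CO2*]/KH = 2.285×10^-5 / 3.981×10^-2 = 574 μatm

pCO2 = 574 μatm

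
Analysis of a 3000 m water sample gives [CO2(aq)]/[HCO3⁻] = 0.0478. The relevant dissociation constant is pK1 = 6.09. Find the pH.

From K1 = [H⁺][HCO3⁻]/[CO2(aq)]:  pH = pK1 − log₁₀([CO2(aq)]/[HCO3⁻])
log₁₀(0.0478) = -1.321
pH = 6.09 − (-1.321) = 7.41

pH = 7.41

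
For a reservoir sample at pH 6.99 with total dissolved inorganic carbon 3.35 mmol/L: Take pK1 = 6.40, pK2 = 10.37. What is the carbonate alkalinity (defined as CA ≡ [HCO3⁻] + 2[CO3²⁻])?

CA = 2.67 mmol/L

CA = [HCO3⁻] + 2[CO3²⁻] = (α₁ + 2α₂)·DIC
At pH 6.99: [H⁺]/K1 = 10^-0.59 = 0.25704, K2/[H⁺] = 10^-3.38 = 0.00041687
α₁ = 1/(1 + 0.25704 + 0.00041687) = 1/1.2575 = 0.7953; α₂ = α₁·K2/[H⁺] = 0.0003315
α₁ + 2α₂ = 0.7959
CA = 0.7959 × 3.35 = 2.67 mmol/L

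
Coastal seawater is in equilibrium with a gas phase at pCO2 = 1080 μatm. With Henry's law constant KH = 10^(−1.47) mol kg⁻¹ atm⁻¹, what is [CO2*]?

KH = 10^(−1.47) = 3.388×10^-2 mol kg⁻¹ atm⁻¹
[CO2*] = KH · pCO2 = 3.388×10^-2 × 1080×10^-6 atm = 3.66×10^-5 mol/kg

[CO2*] = 36.6 μmol/kg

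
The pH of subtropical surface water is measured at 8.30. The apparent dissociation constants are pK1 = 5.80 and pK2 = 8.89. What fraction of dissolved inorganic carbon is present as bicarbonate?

α₁ = 1 / (1 + [H⁺]/K1 + K2/[H⁺]) = 1 / (1 + 10^-2.50 + 10^-0.59)
   = 1 / (1 + 0.0031623 + 0.25704) = 1/1.2602 = 0.7935

α₁ = 0.794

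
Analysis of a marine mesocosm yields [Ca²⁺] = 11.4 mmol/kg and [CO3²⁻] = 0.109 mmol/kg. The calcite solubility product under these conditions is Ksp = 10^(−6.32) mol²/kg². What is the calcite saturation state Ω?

Ksp = 10^(−6.32) = 4.786×10^-7
Ω = [Ca²⁺][CO3²⁻]/Ksp = (11.4×10^-3)(0.109×10^-3) / 4.786×10^-7 = 2.60

Ω = 2.60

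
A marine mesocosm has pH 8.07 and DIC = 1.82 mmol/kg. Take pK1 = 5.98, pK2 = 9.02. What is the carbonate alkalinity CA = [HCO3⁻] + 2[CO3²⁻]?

CA = [HCO3⁻] + 2[CO3²⁻] = (α₁ + 2α₂)·DIC
At pH 8.07: [H⁺]/K1 = 10^-2.09 = 0.0081283, K2/[H⁺] = 10^-0.95 = 0.11220
α₁ = 1/(1 + 0.0081283 + 0.11220) = 1/1.1203 = 0.8926; α₂ = α₁·K2/[H⁺] = 0.1002
α₁ + 2α₂ = 1.0929
CA = 1.0929 × 1.82 = 1.99 mmol/kg

CA = 1.99 mmol/kg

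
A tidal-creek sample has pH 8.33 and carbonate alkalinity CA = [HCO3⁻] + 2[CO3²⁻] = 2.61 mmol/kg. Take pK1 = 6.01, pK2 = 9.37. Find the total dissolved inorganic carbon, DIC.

CA = [HCO3⁻] + 2[CO3²⁻] = (α₁ + 2α₂)·DIC
At pH 8.33: [H⁺]/K1 = 10^-2.32 = 0.0047863, K2/[H⁺] = 10^-1.04 = 0.091201
α₁ = 1/(1 + 0.0047863 + 0.091201) = 1/1.0960 = 0.9124; α₂ = α₁·K2/[H⁺] = 0.08321
α₁ + 2α₂ = 1.0788
DIC = CA / (α₁ + 2α₂) = 2.61 / 1.0788 = 2.42 mmol/kg

DIC = 2.42 mmol/kg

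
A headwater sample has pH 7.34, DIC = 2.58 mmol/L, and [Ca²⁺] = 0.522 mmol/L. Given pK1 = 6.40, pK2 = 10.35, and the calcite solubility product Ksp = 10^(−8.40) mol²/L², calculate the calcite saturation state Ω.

α₂ = 1 / (1 + [H⁺]/K2 + [H⁺]²/(K1K2)) = 1 / (1 + 10^+3.01 + 10^+2.07)
   = 1 / (1 + 1023.3 + 117.49) = 1/1141.8 = 0.0008758
[CO3²⁻] = α₂ × DIC = 0.0008758 × 2.58 = 0.002260 mmol/L = 2.260 μmol/L
Ksp = 10^(−8.40) = 3.981×10^-9
Ω = [Ca²⁺][CO3²⁻]/Ksp = (0.522×10^-3)(2.260×10^-6) / 3.981×10^-9 = 0.296

Ω = 0.296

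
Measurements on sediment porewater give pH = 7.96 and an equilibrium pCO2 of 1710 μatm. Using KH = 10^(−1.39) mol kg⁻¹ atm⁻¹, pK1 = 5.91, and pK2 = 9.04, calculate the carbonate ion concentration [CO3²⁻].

[CO2*] = KH · pCO2 = 10^(−1.39) × 1710×10^-6 = 6.966×10^-5 mol/kg
α₀ = 1/(1 + K1/[H⁺] + K1K2/[H⁺]²) = 1/(1 + 10^+2.05 + 10^+0.97) = 0.008161
DIC = [CO2*]/α₀ = 6.966×10^-5 / 0.008161 = 8.536 mmol/kg
[CO3²⁻] = α₂·DIC; α₂ = 0.07616, so [CO3²⁻] = 0.07616 × 8.536 = 0.650 mmol/kg

[CO3²⁻] = 0.650 mmol/kg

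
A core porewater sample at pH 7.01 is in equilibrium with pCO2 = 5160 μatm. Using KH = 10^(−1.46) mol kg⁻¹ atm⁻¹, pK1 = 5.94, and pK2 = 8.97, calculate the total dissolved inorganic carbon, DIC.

DIC = 2.30 mmol/kg

[CO2*] = KH · pCO2 = 10^(−1.46) × 5160×10^-6 = 1.789×10^-4 mol/kg
α₀ = 1/(1 + K1/[H⁺] + K1K2/[H⁺]²) = 1/(1 + 10^+1.07 + 10^-0.89) = 0.07765
DIC = [CO2*]/α₀ = 1.789×10^-4 / 0.07765 = 2.30 mmol/kg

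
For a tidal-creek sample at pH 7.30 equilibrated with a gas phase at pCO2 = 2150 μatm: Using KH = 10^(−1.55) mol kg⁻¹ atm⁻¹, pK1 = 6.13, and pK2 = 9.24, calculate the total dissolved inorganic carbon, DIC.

[CO2*] = KH · pCO2 = 10^(−1.55) × 2150×10^-6 = 6.060×10^-5 mol/kg
α₀ = 1/(1 + K1/[H⁺] + K1K2/[H⁺]²) = 1/(1 + 10^+1.17 + 10^-0.77) = 0.06265
DIC = [CO2*]/α₀ = 6.060×10^-5 / 0.06265 = 0.967 mmol/kg

DIC = 0.967 mmol/kg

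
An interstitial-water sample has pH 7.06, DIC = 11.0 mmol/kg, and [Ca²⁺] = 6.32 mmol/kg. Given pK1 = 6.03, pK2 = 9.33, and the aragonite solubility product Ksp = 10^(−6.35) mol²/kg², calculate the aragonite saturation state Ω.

α₂ = 1 / (1 + [H⁺]/K2 + [H⁺]²/(K1K2)) = 1 / (1 + 10^+2.27 + 10^+1.24)
   = 1 / (1 + 186.21 + 17.378) = 1/204.59 = 0.004888
[CO3²⁻] = α₂ × DIC = 0.004888 × 11.0 = 0.05377 mmol/kg
Ksp = 10^(−6.35) = 4.467×10^-7
Ω = [Ca²⁺][CO3²⁻]/Ksp = (6.32×10^-3)(5.377×10^-5) / 4.467×10^-7 = 0.761

Ω = 0.761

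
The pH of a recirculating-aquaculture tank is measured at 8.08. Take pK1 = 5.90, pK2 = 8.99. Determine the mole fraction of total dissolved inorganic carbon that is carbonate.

α₂ = 1 / (1 + [H⁺]/K2 + [H⁺]²/(K1K2)) = 1 / (1 + 10^+0.91 + 10^-1.27)
   = 1 / (1 + 8.1283 + 0.053703) = 1/9.1820 = 0.1089

α₂ = 0.109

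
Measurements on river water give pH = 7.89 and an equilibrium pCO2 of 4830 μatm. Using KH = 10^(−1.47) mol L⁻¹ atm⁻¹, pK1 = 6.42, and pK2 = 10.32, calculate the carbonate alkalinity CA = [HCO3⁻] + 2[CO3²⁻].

[CO2*] = KH · pCO2 = 10^(−1.47) × 4830×10^-6 = 1.637×10^-4 mol/L
α₀ = 1/(1 + K1/[H⁺] + K1K2/[H⁺]²) = 1/(1 + 10^+1.47 + 10^-0.96) = 0.03266
DIC = [CO2*]/α₀ = 1.637×10^-4 / 0.03266 = 5.012 mmol/L
CA = (α₁ + 2α₂)·DIC = (0.9638 + 2×0.003581) × 5.012 = 4.87 mmol/L

CA = 4.87 mmol/L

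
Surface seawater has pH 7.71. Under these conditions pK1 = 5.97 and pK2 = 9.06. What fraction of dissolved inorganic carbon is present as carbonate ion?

α₂ = 0.0420

α₂ = 1 / (1 + [H⁺]/K2 + [H⁺]²/(K1K2)) = 1 / (1 + 10^+1.35 + 10^-0.39)
   = 1 / (1 + 22.387 + 0.40738) = 1/23.795 = 0.04203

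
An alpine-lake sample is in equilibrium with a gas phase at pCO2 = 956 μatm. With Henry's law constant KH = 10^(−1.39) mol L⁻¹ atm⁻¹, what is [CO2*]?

KH = 10^(−1.39) = 4.074×10^-2 mol L⁻¹ atm⁻¹
[CO2*] = KH · pCO2 = 4.074×10^-2 × 956×10^-6 atm = 3.89×10^-5 mol/L

[CO2*] = 38.9 μmol/L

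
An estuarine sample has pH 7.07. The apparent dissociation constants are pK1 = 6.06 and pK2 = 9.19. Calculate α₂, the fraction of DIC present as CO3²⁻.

α₂ = 0.00686

α₂ = 1 / (1 + [H⁺]/K2 + [H⁺]²/(K1K2)) = 1 / (1 + 10^+2.12 + 10^+1.11)
   = 1 / (1 + 131.83 + 12.882) = 1/145.71 = 0.006863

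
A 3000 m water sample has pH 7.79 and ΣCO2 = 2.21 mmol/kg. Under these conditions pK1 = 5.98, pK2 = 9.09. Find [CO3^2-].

α₂ = 1 / (1 + [H⁺]/K2 + [H⁺]²/(K1K2)) = 1 / (1 + 10^+1.30 + 10^-0.51)
   = 1 / (1 + 19.953 + 0.30903) = 1/21.262 = 0.04703
[CO3²⁻] = α₂ × DIC = 0.04703 × 2.21 = 0.104 mmol/kg

[CO3²⁻] = 0.104 mmol/kg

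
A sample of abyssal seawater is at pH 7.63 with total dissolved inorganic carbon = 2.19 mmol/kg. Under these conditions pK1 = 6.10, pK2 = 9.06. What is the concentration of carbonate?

[CO3²⁻] = 0.0763 mmol/kg

α₂ = 1 / (1 + [H⁺]/K2 + [H⁺]²/(K1K2)) = 1 / (1 + 10^+1.43 + 10^-0.10)
   = 1 / (1 + 26.915 + 0.79433) = 1/28.710 = 0.03483
[CO3²⁻] = α₂ × DIC = 0.03483 × 2.19 = 0.0763 mmol/kg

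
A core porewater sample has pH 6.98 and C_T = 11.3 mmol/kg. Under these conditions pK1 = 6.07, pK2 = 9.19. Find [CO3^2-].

α₂ = 1 / (1 + [H⁺]/K2 + [H⁺]²/(K1K2)) = 1 / (1 + 10^+2.21 + 10^+1.30)
   = 1 / (1 + 162.18 + 19.953) = 1/183.13 = 0.005460
[CO3²⁻] = α₂ × DIC = 0.005460 × 11.3 = 0.0617 mmol/kg

[CO3²⁻] = 0.0617 mmol/kg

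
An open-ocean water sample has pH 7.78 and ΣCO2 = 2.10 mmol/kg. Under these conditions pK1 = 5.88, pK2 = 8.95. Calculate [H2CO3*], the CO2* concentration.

[CO2*] = 0.0245 mmol/kg

α₀ = 1 / (1 + K1/[H⁺] + K1K2/[H⁺]²) = 1 / (1 + 10^+1.90 + 10^+0.73)
   = 1 / (1 + 79.433 + 5.3703) = 1/85.803 = 0.01165
[CO2*] = α₀ × DIC = 0.01165 × 2.10 = 0.0245 mmol/kg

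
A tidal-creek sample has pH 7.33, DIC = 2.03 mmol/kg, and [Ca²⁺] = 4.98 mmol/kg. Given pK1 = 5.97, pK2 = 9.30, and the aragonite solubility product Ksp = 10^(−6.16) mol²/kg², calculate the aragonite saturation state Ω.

Ω = 0.149

α₂ = 1 / (1 + [H⁺]/K2 + [H⁺]²/(K1K2)) = 1 / (1 + 10^+1.97 + 10^+0.61)
   = 1 / (1 + 93.325 + 4.0738) = 1/98.399 = 0.01016
[CO3²⁻] = α₂ × DIC = 0.01016 × 2.03 = 0.02063 mmol/kg
Ksp = 10^(−6.16) = 6.918×10^-7
Ω = [Ca²⁺][CO3²⁻]/Ksp = (4.98×10^-3)(2.063×10^-5) / 6.918×10^-7 = 0.149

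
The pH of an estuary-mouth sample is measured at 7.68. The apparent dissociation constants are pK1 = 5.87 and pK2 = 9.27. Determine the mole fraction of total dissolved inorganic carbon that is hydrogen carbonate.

α₁ = 1 / (1 + [H⁺]/K1 + K2/[H⁺]) = 1 / (1 + 10^-1.81 + 10^-1.59)
   = 1 / (1 + 0.015488 + 0.025704) = 1/1.0412 = 0.9604

α₁ = 0.960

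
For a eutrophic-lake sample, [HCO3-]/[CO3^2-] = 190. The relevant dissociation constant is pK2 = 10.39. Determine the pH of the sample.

From K2 = [H⁺][CO3^2-]/[HCO3-]:  pH = pK2 − log₁₀([HCO3-]/[CO3^2-])
log₁₀(190) = +2.279
pH = 10.39 − (+2.279) = 8.11

pH = 8.11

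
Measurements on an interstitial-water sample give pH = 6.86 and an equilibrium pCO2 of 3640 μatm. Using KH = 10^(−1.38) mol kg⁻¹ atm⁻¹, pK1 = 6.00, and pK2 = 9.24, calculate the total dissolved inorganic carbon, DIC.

DIC = 1.26 mmol/kg

[CO2*] = KH · pCO2 = 10^(−1.38) × 3640×10^-6 = 1.517×10^-4 mol/kg
α₀ = 1/(1 + K1/[H⁺] + K1K2/[H⁺]²) = 1/(1 + 10^+0.86 + 10^-1.52) = 0.1209
DIC = [CO2*]/α₀ = 1.517×10^-4 / 0.1209 = 1.26 mmol/kg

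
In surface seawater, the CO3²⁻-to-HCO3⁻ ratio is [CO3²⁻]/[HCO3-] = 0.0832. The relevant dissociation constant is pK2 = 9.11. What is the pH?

pH = 8.03

From K2 = [H⁺][CO3²⁻]/[HCO3-]:  pH = pK2 + log₁₀([CO3²⁻]/[HCO3-])
log₁₀(0.0832) = -1.080
pH = 9.11 + (-1.080) = 8.03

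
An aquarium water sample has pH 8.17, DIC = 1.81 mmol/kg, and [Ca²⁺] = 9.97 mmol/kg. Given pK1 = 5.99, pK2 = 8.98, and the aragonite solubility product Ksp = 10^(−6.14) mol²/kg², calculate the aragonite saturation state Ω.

Ω = 3.32

α₂ = 1 / (1 + [H⁺]/K2 + [H⁺]²/(K1K2)) = 1 / (1 + 10^+0.81 + 10^-1.37)
   = 1 / (1 + 6.4565 + 0.042658) = 1/7.4992 = 0.1333
[CO3²⁻] = α₂ × DIC = 0.1333 × 1.81 = 0.2414 mmol/kg
Ksp = 10^(−6.14) = 7.244×10^-7
Ω = [Ca²⁺][CO3²⁻]/Ksp = (9.97×10^-3)(2.414×10^-4) / 7.244×10^-7 = 3.32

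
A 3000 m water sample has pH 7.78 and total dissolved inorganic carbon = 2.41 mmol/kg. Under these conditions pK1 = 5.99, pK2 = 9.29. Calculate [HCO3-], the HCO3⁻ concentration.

[HCO3⁻] = 2.30 mmol/kg

α₁ = 1 / (1 + [H⁺]/K1 + K2/[H⁺]) = 1 / (1 + 10^-1.79 + 10^-1.51)
   = 1 / (1 + 0.016218 + 0.030903) = 1/1.0471 = 0.9550
[HCO3⁻] = α₁ × DIC = 0.9550 × 2.41 = 2.30 mmol/kg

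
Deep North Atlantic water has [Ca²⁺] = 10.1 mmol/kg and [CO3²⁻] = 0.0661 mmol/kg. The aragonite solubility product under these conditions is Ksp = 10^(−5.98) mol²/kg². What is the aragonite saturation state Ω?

Ω = 0.638

Ksp = 10^(−5.98) = 1.047×10^-6
Ω = [Ca²⁺][CO3²⁻]/Ksp = (10.1×10^-3)(0.0661×10^-3) / 1.047×10^-6 = 0.638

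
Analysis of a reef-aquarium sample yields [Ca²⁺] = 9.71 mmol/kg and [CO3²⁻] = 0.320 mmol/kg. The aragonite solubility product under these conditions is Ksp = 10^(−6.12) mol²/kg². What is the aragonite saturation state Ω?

Ksp = 10^(−6.12) = 7.586×10^-7
Ω = [Ca²⁺][CO3²⁻]/Ksp = (9.71×10^-3)(0.320×10^-3) / 7.586×10^-7 = 4.10

Ω = 4.10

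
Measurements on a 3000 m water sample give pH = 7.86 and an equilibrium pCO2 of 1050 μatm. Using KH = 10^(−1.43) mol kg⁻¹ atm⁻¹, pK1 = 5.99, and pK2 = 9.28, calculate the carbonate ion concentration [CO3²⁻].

[CO2*] = KH · pCO2 = 10^(−1.43) × 1050×10^-6 = 3.901×10^-5 mol/kg
α₀ = 1/(1 + K1/[H⁺] + K1K2/[H⁺]²) = 1/(1 + 10^+1.87 + 10^+0.45) = 0.01283
DIC = [CO2*]/α₀ = 3.901×10^-5 / 0.01283 = 3.041 mmol/kg
[CO3²⁻] = α₂·DIC; α₂ = 0.03616, so [CO3²⁻] = 0.03616 × 3.041 = 0.110 mmol/kg

[CO3²⁻] = 0.110 mmol/kg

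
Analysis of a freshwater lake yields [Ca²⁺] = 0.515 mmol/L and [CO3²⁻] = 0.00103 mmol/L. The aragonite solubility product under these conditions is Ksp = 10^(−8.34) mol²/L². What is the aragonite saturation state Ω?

Ksp = 10^(−8.34) = 4.571×10^-9
Ω = [Ca²⁺][CO3²⁻]/Ksp = (0.515×10^-3)(0.00103×10^-3) / 4.571×10^-9 = 0.116

Ω = 0.116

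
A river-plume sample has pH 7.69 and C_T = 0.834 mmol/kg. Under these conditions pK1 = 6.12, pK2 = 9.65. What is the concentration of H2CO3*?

[CO2*] = 0.0216 mmol/kg

α₀ = 1 / (1 + K1/[H⁺] + K1K2/[H⁺]²) = 1 / (1 + 10^+1.57 + 10^-0.39)
   = 1 / (1 + 37.154 + 0.40738) = 1/38.561 = 0.02593
[CO2*] = α₀ × DIC = 0.02593 × 0.834 = 0.0216 mmol/kg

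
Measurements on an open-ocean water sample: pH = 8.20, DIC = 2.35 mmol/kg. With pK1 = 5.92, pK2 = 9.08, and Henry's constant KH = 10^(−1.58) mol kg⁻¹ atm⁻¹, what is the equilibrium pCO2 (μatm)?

α₀ = 1 / (1 + K1/[H⁺] + K1K2/[H⁺]²) = 1 / (1 + 10^+2.28 + 10^+1.40)
   = 1 / (1 + 190.55 + 25.119) = 1/216.66 = 0.004615
[CO2*] = α₀ × DIC = 0.004615 × 2.35 = 0.01085 mmol/kg = 10.85 μmol/kg
pCO2 = [CO2*]/KH = 1.085×10^-5 / 2.630×10^-2 = 412 μatm

pCO2 = 412 μatm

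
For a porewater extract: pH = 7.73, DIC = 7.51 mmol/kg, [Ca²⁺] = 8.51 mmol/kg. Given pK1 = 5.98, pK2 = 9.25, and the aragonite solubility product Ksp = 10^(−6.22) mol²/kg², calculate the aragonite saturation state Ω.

Ω = 3.06

α₂ = 1 / (1 + [H⁺]/K2 + [H⁺]²/(K1K2)) = 1 / (1 + 10^+1.52 + 10^-0.23)
   = 1 / (1 + 33.113 + 0.58884) = 1/34.702 = 0.02882
[CO3²⁻] = α₂ × DIC = 0.02882 × 7.51 = 0.2164 mmol/kg
Ksp = 10^(−6.22) = 6.026×10^-7
Ω = [Ca²⁺][CO3²⁻]/Ksp = (8.51×10^-3)(2.164×10^-4) / 6.026×10^-7 = 3.06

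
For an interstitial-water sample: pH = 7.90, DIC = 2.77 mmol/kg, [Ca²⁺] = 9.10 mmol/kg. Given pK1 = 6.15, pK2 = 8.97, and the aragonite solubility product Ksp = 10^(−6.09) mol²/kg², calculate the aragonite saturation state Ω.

Ω = 2.39

α₂ = 1 / (1 + [H⁺]/K2 + [H⁺]²/(K1K2)) = 1 / (1 + 10^+1.07 + 10^-0.68)
   = 1 / (1 + 11.749 + 0.20893) = 1/12.958 = 0.07717
[CO3²⁻] = α₂ × DIC = 0.07717 × 2.77 = 0.2138 mmol/kg
Ksp = 10^(−6.09) = 8.128×10^-7
Ω = [Ca²⁺][CO3²⁻]/Ksp = (9.10×10^-3)(2.138×10^-4) / 8.128×10^-7 = 2.39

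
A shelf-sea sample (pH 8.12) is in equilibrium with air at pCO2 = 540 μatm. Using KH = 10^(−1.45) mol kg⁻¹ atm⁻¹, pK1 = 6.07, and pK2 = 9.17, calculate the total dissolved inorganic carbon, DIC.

DIC = 2.36 mmol/kg

[CO2*] = KH · pCO2 = 10^(−1.45) × 540×10^-6 = 1.916×10^-5 mol/kg
α₀ = 1/(1 + K1/[H⁺] + K1K2/[H⁺]²) = 1/(1 + 10^+2.05 + 10^+1.00) = 0.008117
DIC = [CO2*]/α₀ = 1.916×10^-5 / 0.008117 = 2.36 mmol/kg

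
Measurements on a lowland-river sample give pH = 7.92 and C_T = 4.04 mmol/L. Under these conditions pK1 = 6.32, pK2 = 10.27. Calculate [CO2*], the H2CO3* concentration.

[CO2*] = 0.0986 mmol/L

α₀ = 1 / (1 + K1/[H⁺] + K1K2/[H⁺]²) = 1 / (1 + 10^+1.60 + 10^-0.75)
   = 1 / (1 + 39.811 + 0.17783) = 1/40.989 = 0.02440
[CO2*] = α₀ × DIC = 0.02440 × 4.04 = 0.0986 mmol/L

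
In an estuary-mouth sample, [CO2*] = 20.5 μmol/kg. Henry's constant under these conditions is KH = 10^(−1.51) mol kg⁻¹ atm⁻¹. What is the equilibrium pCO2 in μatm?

KH = 10^(−1.51) = 3.090×10^-2 mol kg⁻¹ atm⁻¹
pCO2 = [CO2*]/KH = 20.5×10^-6 / 3.090×10^-2 = 6.63×10^-4 atm = 663 μatm

pCO2 = 663 μatm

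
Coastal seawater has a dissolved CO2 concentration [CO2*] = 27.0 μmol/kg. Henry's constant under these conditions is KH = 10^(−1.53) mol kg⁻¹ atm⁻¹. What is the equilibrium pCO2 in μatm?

KH = 10^(−1.53) = 2.951×10^-2 mol kg⁻¹ atm⁻¹
pCO2 = [CO2*]/KH = 27.0×10^-6 / 2.951×10^-2 = 9.15×10^-4 atm = 915 μatm

pCO2 = 915 μatm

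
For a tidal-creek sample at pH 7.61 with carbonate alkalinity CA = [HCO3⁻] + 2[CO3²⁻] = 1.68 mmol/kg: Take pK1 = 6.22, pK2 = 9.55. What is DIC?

CA = [HCO3⁻] + 2[CO3²⁻] = (α₁ + 2α₂)·DIC
At pH 7.61: [H⁺]/K1 = 10^-1.39 = 0.040738, K2/[H⁺] = 10^-1.94 = 0.011482
α₁ = 1/(1 + 0.040738 + 0.011482) = 1/1.0522 = 0.9504; α₂ = α₁·K2/[H⁺] = 0.01091
α₁ + 2α₂ = 0.9722
DIC = CA / (α₁ + 2α₂) = 1.68 / 0.9722 = 1.73 mmol/kg

DIC = 1.73 mmol/kg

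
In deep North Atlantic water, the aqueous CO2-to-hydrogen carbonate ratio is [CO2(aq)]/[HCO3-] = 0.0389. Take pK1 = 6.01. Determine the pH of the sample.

pH = 7.42

From K1 = [H⁺][HCO3-]/[CO2(aq)]:  pH = pK1 − log₁₀([CO2(aq)]/[HCO3-])
log₁₀(0.0389) = -1.410
pH = 6.01 − (-1.410) = 7.42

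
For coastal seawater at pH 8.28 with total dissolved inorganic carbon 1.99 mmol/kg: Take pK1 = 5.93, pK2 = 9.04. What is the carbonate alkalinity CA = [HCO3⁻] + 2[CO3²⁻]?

CA = 2.28 mmol/kg

CA = [HCO3⁻] + 2[CO3²⁻] = (α₁ + 2α₂)·DIC
At pH 8.28: [H⁺]/K1 = 10^-2.35 = 0.0044668, K2/[H⁺] = 10^-0.76 = 0.17378
α₁ = 1/(1 + 0.0044668 + 0.17378) = 1/1.1782 = 0.8487; α₂ = α₁·K2/[H⁺] = 0.1475
α₁ + 2α₂ = 1.1437
CA = 1.1437 × 1.99 = 2.28 mmol/kg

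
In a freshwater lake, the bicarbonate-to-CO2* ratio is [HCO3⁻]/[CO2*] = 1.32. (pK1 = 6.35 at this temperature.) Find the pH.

pH = 6.47

From K1 = [H⁺][HCO3⁻]/[CO2*]:  pH = pK1 + log₁₀([HCO3⁻]/[CO2*])
log₁₀(1.32) = +0.121
pH = 6.35 + (+0.121) = 6.47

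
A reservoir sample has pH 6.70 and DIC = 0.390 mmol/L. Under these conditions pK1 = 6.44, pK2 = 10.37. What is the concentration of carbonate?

[CO3²⁻] = 0.0538 μmol/L

α₂ = 1 / (1 + [H⁺]/K2 + [H⁺]²/(K1K2)) = 1 / (1 + 10^+3.67 + 10^+3.41)
   = 1 / (1 + 4677.4 + 2570.4) = 1/7248.7 = 0.0001380
[CO3²⁻] = α₂ × DIC = 0.0001380 × 0.390 = 5.38×10^-5 mmol/L = 0.0538 μmol/L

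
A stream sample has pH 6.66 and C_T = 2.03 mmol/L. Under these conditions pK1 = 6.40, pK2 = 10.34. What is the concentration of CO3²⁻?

α₂ = 1 / (1 + [H⁺]/K2 + [H⁺]²/(K1K2)) = 1 / (1 + 10^+3.68 + 10^+3.42)
   = 1 / (1 + 4786.3 + 2630.3) = 1/7417.6 = 0.0001348
[CO3²⁻] = α₂ × DIC = 0.0001348 × 2.03 = 0.000274 mmol/L = 0.274 μmol/L

[CO3²⁻] = 0.274 μmol/L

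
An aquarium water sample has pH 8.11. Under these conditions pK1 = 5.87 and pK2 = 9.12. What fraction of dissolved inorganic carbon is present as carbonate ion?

α₂ = 1 / (1 + [H⁺]/K2 + [H⁺]²/(K1K2)) = 1 / (1 + 10^+1.01 + 10^-1.23)
   = 1 / (1 + 10.233 + 0.058884) = 1/11.292 = 0.08856

α₂ = 0.0886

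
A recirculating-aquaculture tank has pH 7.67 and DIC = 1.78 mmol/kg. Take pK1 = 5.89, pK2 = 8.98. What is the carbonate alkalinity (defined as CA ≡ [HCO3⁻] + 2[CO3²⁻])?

CA = 1.83 mmol/kg

CA = [HCO3⁻] + 2[CO3²⁻] = (α₁ + 2α₂)·DIC
At pH 7.67: [H⁺]/K1 = 10^-1.78 = 0.016596, K2/[H⁺] = 10^-1.31 = 0.048978
α₁ = 1/(1 + 0.016596 + 0.048978) = 1/1.0656 = 0.9385; α₂ = α₁·K2/[H⁺] = 0.04596
α₁ + 2α₂ = 1.0304
CA = 1.0304 × 1.78 = 1.83 mmol/kg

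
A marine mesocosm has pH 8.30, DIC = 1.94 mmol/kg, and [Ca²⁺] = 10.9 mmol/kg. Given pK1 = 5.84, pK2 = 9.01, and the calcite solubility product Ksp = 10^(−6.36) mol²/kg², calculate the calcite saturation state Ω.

α₂ = 1 / (1 + [H⁺]/K2 + [H⁺]²/(K1K2)) = 1 / (1 + 10^+0.71 + 10^-1.75)
   = 1 / (1 + 5.1286 + 0.017783) = 1/6.1464 = 0.1627
[CO3²⁻] = α₂ × DIC = 0.1627 × 1.94 = 0.3156 mmol/kg
Ksp = 10^(−6.36) = 4.365×10^-7
Ω = [Ca²⁺][CO3²⁻]/Ksp = (10.9×10^-3)(3.156×10^-4) / 4.365×10^-7 = 7.88

Ω = 7.88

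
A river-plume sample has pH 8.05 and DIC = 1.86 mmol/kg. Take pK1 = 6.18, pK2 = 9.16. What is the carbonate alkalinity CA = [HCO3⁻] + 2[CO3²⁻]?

CA = [HCO3⁻] + 2[CO3²⁻] = (α₁ + 2α₂)·DIC
At pH 8.05: [H⁺]/K1 = 10^-1.87 = 0.013490, K2/[H⁺] = 10^-1.11 = 0.077625
α₁ = 1/(1 + 0.013490 + 0.077625) = 1/1.0911 = 0.9165; α₂ = α₁·K2/[H⁺] = 0.07114
α₁ + 2α₂ = 1.0588
CA = 1.0588 × 1.86 = 1.97 mmol/kg

CA = 1.97 mmol/kg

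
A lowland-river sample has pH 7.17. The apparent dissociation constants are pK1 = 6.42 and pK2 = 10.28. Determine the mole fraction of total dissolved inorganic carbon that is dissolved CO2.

α₀ = 1 / (1 + K1/[H⁺] + K1K2/[H⁺]²) = 1 / (1 + 10^+0.75 + 10^-2.36)
   = 1 / (1 + 5.6234 + 0.0043652) = 1/6.6278 = 0.1509

α₀ = 0.151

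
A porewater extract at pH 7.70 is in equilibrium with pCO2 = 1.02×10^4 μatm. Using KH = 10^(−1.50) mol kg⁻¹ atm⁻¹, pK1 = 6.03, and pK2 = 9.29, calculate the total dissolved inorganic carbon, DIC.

DIC = 15.8 mmol/kg

[CO2*] = KH · pCO2 = 10^(−1.50) × 1.02×10^4×10^-6 = 3.226×10^-4 mol/kg
α₀ = 1/(1 + K1/[H⁺] + K1K2/[H⁺]²) = 1/(1 + 10^+1.67 + 10^+0.08) = 0.02042
DIC = [CO2*]/α₀ = 3.226×10^-4 / 0.02042 = 15.8 mmol/kg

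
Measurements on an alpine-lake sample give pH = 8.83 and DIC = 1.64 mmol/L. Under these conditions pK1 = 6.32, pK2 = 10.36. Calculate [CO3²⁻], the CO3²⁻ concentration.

[CO3²⁻] = 0.0469 mmol/L

α₂ = 1 / (1 + [H⁺]/K2 + [H⁺]²/(K1K2)) = 1 / (1 + 10^+1.53 + 10^-0.98)
   = 1 / (1 + 33.884 + 0.10471) = 1/34.989 = 0.02858
[CO3²⁻] = α₂ × DIC = 0.02858 × 1.64 = 0.0469 mmol/L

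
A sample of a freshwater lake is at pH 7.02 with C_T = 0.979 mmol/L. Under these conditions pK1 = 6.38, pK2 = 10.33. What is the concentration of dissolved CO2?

[CO2*] = 0.182 mmol/L

α₀ = 1 / (1 + K1/[H⁺] + K1K2/[H⁺]²) = 1 / (1 + 10^+0.64 + 10^-2.67)
   = 1 / (1 + 4.3652 + 0.0021380) = 1/5.3673 = 0.1863
[CO2*] = α₀ × DIC = 0.1863 × 0.979 = 0.182 mmol/L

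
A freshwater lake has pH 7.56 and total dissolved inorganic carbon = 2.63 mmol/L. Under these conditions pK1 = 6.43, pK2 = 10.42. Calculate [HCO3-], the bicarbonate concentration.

[HCO3⁻] = 2.45 mmol/L

α₁ = 1 / (1 + [H⁺]/K1 + K2/[H⁺]) = 1 / (1 + 10^-1.13 + 10^-2.86)
   = 1 / (1 + 0.074131 + 0.0013804) = 1/1.0755 = 0.9298
[HCO3⁻] = α₁ × DIC = 0.9298 × 2.63 = 2.45 mmol/L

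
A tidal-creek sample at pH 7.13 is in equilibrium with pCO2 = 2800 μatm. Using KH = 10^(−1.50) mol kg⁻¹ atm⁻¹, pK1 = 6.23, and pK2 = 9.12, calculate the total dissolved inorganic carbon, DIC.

[CO2*] = KH · pCO2 = 10^(−1.50) × 2800×10^-6 = 8.854×10^-5 mol/kg
α₀ = 1/(1 + K1/[H⁺] + K1K2/[H⁺]²) = 1/(1 + 10^+0.90 + 10^-1.09) = 0.1108
DIC = [CO2*]/α₀ = 8.854×10^-5 / 0.1108 = 0.799 mmol/kg

DIC = 0.799 mmol/kg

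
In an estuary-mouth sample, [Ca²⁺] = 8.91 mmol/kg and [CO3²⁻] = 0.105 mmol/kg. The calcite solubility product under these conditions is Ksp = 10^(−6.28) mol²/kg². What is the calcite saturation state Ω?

Ω = 1.78

Ksp = 10^(−6.28) = 5.248×10^-7
Ω = [Ca²⁺][CO3²⁻]/Ksp = (8.91×10^-3)(0.105×10^-3) / 5.248×10^-7 = 1.78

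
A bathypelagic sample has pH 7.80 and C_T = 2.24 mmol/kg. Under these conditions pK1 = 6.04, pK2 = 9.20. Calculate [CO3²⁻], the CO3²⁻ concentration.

α₂ = 1 / (1 + [H⁺]/K2 + [H⁺]²/(K1K2)) = 1 / (1 + 10^+1.40 + 10^-0.36)
   = 1 / (1 + 25.119 + 0.43652) = 1/26.555 = 0.03766
[CO3²⁻] = α₂ × DIC = 0.03766 × 2.24 = 0.0844 mmol/kg

[CO3²⁻] = 0.0844 mmol/kg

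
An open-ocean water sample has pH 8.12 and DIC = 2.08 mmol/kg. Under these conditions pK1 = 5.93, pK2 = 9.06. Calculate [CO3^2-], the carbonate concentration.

α₂ = 1 / (1 + [H⁺]/K2 + [H⁺]²/(K1K2)) = 1 / (1 + 10^+0.94 + 10^-1.25)
   = 1 / (1 + 8.7096 + 0.056234) = 1/9.7659 = 0.1024
[CO3²⁻] = α₂ × DIC = 0.1024 × 2.08 = 0.213 mmol/kg

[CO3²⁻] = 0.213 mmol/kg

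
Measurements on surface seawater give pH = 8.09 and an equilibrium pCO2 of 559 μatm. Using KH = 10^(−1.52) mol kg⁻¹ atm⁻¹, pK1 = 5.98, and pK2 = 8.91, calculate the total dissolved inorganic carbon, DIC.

[CO2*] = KH · pCO2 = 10^(−1.52) × 559×10^-6 = 1.688×10^-5 mol/kg
α₀ = 1/(1 + K1/[H⁺] + K1K2/[H⁺]²) = 1/(1 + 10^+2.11 + 10^+1.29) = 0.006697
DIC = [CO2*]/α₀ = 1.688×10^-5 / 0.006697 = 2.52 mmol/kg

DIC = 2.52 mmol/kg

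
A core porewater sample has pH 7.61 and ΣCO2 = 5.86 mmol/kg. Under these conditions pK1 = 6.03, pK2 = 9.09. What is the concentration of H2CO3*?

[CO2*] = 0.145 mmol/kg

α₀ = 1 / (1 + K1/[H⁺] + K1K2/[H⁺]²) = 1 / (1 + 10^+1.58 + 10^+0.10)
   = 1 / (1 + 38.019 + 1.2589) = 1/40.278 = 0.02483
[CO2*] = α₀ × DIC = 0.02483 × 5.86 = 0.145 mmol/kg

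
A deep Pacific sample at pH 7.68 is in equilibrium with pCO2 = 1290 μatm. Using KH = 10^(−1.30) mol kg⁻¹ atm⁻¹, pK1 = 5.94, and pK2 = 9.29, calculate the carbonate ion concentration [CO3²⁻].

[CO3²⁻] = 0.0872 mmol/kg

[CO2*] = KH · pCO2 = 10^(−1.30) × 1290×10^-6 = 6.465×10^-5 mol/kg
α₀ = 1/(1 + K1/[H⁺] + K1K2/[H⁺]²) = 1/(1 + 10^+1.74 + 10^+0.13) = 0.01745
DIC = [CO2*]/α₀ = 6.465×10^-5 / 0.01745 = 3.705 mmol/kg
[CO3²⁻] = α₂·DIC; α₂ = 0.02354, so [CO3²⁻] = 0.02354 × 3.705 = 0.0872 mmol/kg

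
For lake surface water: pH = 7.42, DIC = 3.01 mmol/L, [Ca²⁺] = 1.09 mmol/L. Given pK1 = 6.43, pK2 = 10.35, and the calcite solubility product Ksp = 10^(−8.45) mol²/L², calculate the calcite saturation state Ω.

α₂ = 1 / (1 + [H⁺]/K2 + [H⁺]²/(K1K2)) = 1 / (1 + 10^+2.93 + 10^+1.94)
   = 1 / (1 + 851.14 + 87.096) = 1/939.23 = 0.001065
[CO3²⁻] = α₂ × DIC = 0.001065 × 3.01 = 0.003205 mmol/L = 3.205 μmol/L
Ksp = 10^(−8.45) = 3.548×10^-9
Ω = [Ca²⁺][CO3²⁻]/Ksp = (1.09×10^-3)(3.205×10^-6) / 3.548×10^-9 = 0.985

Ω = 0.985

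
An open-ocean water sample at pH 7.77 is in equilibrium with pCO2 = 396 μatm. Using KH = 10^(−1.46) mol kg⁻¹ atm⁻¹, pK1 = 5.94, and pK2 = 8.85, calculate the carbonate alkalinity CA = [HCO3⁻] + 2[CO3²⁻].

CA = 1.08 mmol/kg

[CO2*] = KH · pCO2 = 10^(−1.46) × 396×10^-6 = 1.373×10^-5 mol/kg
α₀ = 1/(1 + K1/[H⁺] + K1K2/[H⁺]²) = 1/(1 + 10^+1.83 + 10^+0.75) = 0.01347
DIC = [CO2*]/α₀ = 1.373×10^-5 / 0.01347 = 1.019 mmol/kg
CA = (α₁ + 2α₂)·DIC = (0.9108 + 2×0.07575) × 1.019 = 1.08 mmol/kg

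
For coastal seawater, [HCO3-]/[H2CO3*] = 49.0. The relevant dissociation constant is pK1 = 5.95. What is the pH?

From K1 = [H⁺][HCO3-]/[H2CO3*]:  pH = pK1 + log₁₀([HCO3-]/[H2CO3*])
log₁₀(49.0) = +1.690
pH = 5.95 + (+1.690) = 7.64

pH = 7.64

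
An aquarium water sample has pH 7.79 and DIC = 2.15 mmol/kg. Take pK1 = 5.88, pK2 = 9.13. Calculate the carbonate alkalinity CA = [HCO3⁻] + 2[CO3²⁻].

CA = [HCO3⁻] + 2[CO3²⁻] = (α₁ + 2α₂)·DIC
At pH 7.79: [H⁺]/K1 = 10^-1.91 = 0.012303, K2/[H⁺] = 10^-1.34 = 0.045709
α₁ = 1/(1 + 0.012303 + 0.045709) = 1/1.0580 = 0.9452; α₂ = α₁·K2/[H⁺] = 0.04320
α₁ + 2α₂ = 1.0316
CA = 1.0316 × 2.15 = 2.22 mmol/kg

CA = 2.22 mmol/kg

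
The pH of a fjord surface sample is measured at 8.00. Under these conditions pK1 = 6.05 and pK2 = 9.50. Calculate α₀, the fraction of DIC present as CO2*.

α₀ = 1 / (1 + K1/[H⁺] + K1K2/[H⁺]²) = 1 / (1 + 10^+1.95 + 10^+0.45)
   = 1 / (1 + 89.125 + 2.8184) = 1/92.943 = 0.01076

α₀ = 0.0108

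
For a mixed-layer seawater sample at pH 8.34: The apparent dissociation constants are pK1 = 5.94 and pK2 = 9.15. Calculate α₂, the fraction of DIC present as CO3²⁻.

α₂ = 1 / (1 + [H⁺]/K2 + [H⁺]²/(K1K2)) = 1 / (1 + 10^+0.81 + 10^-1.59)
   = 1 / (1 + 6.4565 + 0.025704) = 1/7.4822 = 0.1336

α₂ = 0.134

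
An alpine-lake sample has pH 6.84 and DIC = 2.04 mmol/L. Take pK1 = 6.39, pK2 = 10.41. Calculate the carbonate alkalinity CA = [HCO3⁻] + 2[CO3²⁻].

CA = 1.51 mmol/L

CA = [HCO3⁻] + 2[CO3²⁻] = (α₁ + 2α₂)·DIC
At pH 6.84: [H⁺]/K1 = 10^-0.45 = 0.35481, K2/[H⁺] = 10^-3.57 = 0.00026915
α₁ = 1/(1 + 0.35481 + 0.00026915) = 1/1.3551 = 0.7380; α₂ = α₁·K2/[H⁺] = 0.0001986
α₁ + 2α₂ = 0.7384
CA = 0.7384 × 2.04 = 1.51 mmol/L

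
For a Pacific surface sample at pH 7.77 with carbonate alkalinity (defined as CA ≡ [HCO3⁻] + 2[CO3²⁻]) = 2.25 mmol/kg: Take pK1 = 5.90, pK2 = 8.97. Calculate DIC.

DIC = 2.15 mmol/kg

CA = [HCO3⁻] + 2[CO3²⁻] = (α₁ + 2α₂)·DIC
At pH 7.77: [H⁺]/K1 = 10^-1.87 = 0.013490, K2/[H⁺] = 10^-1.20 = 0.063096
α₁ = 1/(1 + 0.013490 + 0.063096) = 1/1.0766 = 0.9289; α₂ = α₁·K2/[H⁺] = 0.05861
α₁ + 2α₂ = 1.0461
DIC = CA / (α₁ + 2α₂) = 2.25 / 1.0461 = 2.15 mmol/kg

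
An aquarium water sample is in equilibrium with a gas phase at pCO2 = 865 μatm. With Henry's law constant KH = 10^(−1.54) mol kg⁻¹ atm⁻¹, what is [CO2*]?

[CO2*] = 24.9 μmol/kg

KH = 10^(−1.54) = 2.884×10^-2 mol kg⁻¹ atm⁻¹
[CO2*] = KH · pCO2 = 2.884×10^-2 × 865×10^-6 atm = 2.49×10^-5 mol/kg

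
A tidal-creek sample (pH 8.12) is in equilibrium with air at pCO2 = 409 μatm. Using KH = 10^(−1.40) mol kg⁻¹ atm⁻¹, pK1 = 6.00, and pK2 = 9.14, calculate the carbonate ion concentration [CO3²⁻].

[CO2*] = KH · pCO2 = 10^(−1.40) × 409×10^-6 = 1.628×10^-5 mol/kg
α₀ = 1/(1 + K1/[H⁺] + K1K2/[H⁺]²) = 1/(1 + 10^+2.12 + 10^+1.10) = 0.006877
DIC = [CO2*]/α₀ = 1.628×10^-5 / 0.006877 = 2.368 mmol/kg
[CO3²⁻] = α₂·DIC; α₂ = 0.08657, so [CO3²⁻] = 0.08657 × 2.368 = 0.205 mmol/kg

[CO3²⁻] = 0.205 mmol/kg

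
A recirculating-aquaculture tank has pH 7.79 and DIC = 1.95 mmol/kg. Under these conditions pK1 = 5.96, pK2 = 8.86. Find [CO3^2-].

α₂ = 1 / (1 + [H⁺]/K2 + [H⁺]²/(K1K2)) = 1 / (1 + 10^+1.07 + 10^-0.76)
   = 1 / (1 + 11.749 + 0.17378) = 1/12.923 = 0.07738
[CO3²⁻] = α₂ × DIC = 0.07738 × 1.95 = 0.151 mmol/kg

[CO3²⁻] = 0.151 mmol/kg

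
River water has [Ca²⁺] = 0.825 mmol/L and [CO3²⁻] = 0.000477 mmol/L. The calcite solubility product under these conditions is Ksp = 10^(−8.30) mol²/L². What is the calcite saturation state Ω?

Ω = 0.0785

Ksp = 10^(−8.30) = 5.012×10^-9
Ω = [Ca²⁺][CO3²⁻]/Ksp = (0.825×10^-3)(0.000477×10^-3) / 5.012×10^-9 = 0.0785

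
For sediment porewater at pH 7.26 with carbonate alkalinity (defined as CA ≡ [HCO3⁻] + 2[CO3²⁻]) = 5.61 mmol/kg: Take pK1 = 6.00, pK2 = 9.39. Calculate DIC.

CA = [HCO3⁻] + 2[CO3²⁻] = (α₁ + 2α₂)·DIC
At pH 7.26: [H⁺]/K1 = 10^-1.26 = 0.054954, K2/[H⁺] = 10^-2.13 = 0.0074131
α₁ = 1/(1 + 0.054954 + 0.0074131) = 1/1.0624 = 0.9413; α₂ = α₁·K2/[H⁺] = 0.006978
α₁ + 2α₂ = 0.9552
DIC = CA / (α₁ + 2α₂) = 5.61 / 0.9552 = 5.87 mmol/kg

DIC = 5.87 mmol/kg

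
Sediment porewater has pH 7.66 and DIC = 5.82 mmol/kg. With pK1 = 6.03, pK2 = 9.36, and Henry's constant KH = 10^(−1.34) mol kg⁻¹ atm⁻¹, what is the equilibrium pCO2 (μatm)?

pCO2 = 2860 μatm

α₀ = 1 / (1 + K1/[H⁺] + K1K2/[H⁺]²) = 1 / (1 + 10^+1.63 + 10^-0.07)
   = 1 / (1 + 42.658 + 0.85114) = 1/44.509 = 0.02247
[CO2*] = α₀ × DIC = 0.02247 × 5.82 = 0.1308 mmol/kg
pCO2 = [CO2*]/KH = 1.308×10^-4 / 4.571×10^-2 = 2860 μatm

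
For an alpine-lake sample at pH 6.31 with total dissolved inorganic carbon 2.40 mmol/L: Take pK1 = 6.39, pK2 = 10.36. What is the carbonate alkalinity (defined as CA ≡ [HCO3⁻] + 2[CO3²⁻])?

CA = 1.09 mmol/L

CA = [HCO3⁻] + 2[CO3²⁻] = (α₁ + 2α₂)·DIC
At pH 6.31: [H⁺]/K1 = 10^0.08 = 1.2023, K2/[H⁺] = 10^-4.05 = 8.9125×10^-5
α₁ = 1/(1 + 1.2023 + 8.9125×10^-5) = 1/2.2024 = 0.4541; α₂ = α₁·K2/[H⁺] = 4.047×10^-5
α₁ + 2α₂ = 0.4541
CA = 0.4541 × 2.40 = 1.09 mmol/L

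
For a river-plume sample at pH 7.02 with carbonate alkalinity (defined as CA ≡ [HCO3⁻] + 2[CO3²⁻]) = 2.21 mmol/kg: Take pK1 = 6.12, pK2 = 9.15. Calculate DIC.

CA = [HCO3⁻] + 2[CO3²⁻] = (α₁ + 2α₂)·DIC
At pH 7.02: [H⁺]/K1 = 10^-0.90 = 0.12589, K2/[H⁺] = 10^-2.13 = 0.0074131
α₁ = 1/(1 + 0.12589 + 0.0074131) = 1/1.1333 = 0.8824; α₂ = α₁·K2/[H⁺] = 0.006541
α₁ + 2α₂ = 0.8955
DIC = CA / (α₁ + 2α₂) = 2.21 / 0.8955 = 2.47 mmol/kg

DIC = 2.47 mmol/kg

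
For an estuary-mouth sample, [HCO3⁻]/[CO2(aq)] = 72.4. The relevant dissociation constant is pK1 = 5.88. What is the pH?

pH = 7.74

From K1 = [H⁺][HCO3⁻]/[CO2(aq)]:  pH = pK1 + log₁₀([HCO3⁻]/[CO2(aq)])
log₁₀(72.4) = +1.860
pH = 5.88 + (+1.860) = 7.74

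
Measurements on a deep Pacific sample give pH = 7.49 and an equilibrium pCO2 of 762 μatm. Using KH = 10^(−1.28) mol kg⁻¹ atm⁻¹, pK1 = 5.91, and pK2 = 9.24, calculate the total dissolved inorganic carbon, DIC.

DIC = 1.59 mmol/kg

[CO2*] = KH · pCO2 = 10^(−1.28) × 762×10^-6 = 3.999×10^-5 mol/kg
α₀ = 1/(1 + K1/[H⁺] + K1K2/[H⁺]²) = 1/(1 + 10^+1.58 + 10^-0.17) = 0.02519
DIC = [CO2*]/α₀ = 3.999×10^-5 / 0.02519 = 1.59 mmol/kg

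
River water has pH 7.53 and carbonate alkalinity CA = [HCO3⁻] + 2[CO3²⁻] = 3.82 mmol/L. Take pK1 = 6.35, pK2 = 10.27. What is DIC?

DIC = 4.06 mmol/L

CA = [HCO3⁻] + 2[CO3²⁻] = (α₁ + 2α₂)·DIC
At pH 7.53: [H⁺]/K1 = 10^-1.18 = 0.066069, K2/[H⁺] = 10^-2.74 = 0.0018197
α₁ = 1/(1 + 0.066069 + 0.0018197) = 1/1.0679 = 0.9364; α₂ = α₁·K2/[H⁺] = 0.001704
α₁ + 2α₂ = 0.9398
DIC = CA / (α₁ + 2α₂) = 3.82 / 0.9398 = 4.06 mmol/L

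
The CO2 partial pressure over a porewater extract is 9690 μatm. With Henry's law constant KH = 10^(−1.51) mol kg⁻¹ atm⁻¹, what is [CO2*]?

[CO2*] = 299 μmol/kg

KH = 10^(−1.51) = 3.090×10^-2 mol kg⁻¹ atm⁻¹
[CO2*] = KH · pCO2 = 3.090×10^-2 × 9690×10^-6 atm = 2.99×10^-4 mol/kg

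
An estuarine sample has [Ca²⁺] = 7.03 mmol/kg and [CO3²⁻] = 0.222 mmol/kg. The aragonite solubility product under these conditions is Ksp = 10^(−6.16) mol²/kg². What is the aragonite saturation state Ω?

Ω = 2.26

Ksp = 10^(−6.16) = 6.918×10^-7
Ω = [Ca²⁺][CO3²⁻]/Ksp = (7.03×10^-3)(0.222×10^-3) / 6.918×10^-7 = 2.26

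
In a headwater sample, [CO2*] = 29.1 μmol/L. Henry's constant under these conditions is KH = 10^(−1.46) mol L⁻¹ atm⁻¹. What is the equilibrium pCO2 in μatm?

pCO2 = 839 μatm

KH = 10^(−1.46) = 3.467×10^-2 mol L⁻¹ atm⁻¹
pCO2 = [CO2*]/KH = 29.1×10^-6 / 3.467×10^-2 = 8.39×10^-4 atm = 839 μatm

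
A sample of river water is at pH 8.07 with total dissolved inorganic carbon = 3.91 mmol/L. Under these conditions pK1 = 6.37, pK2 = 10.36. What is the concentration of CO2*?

[CO2*] = 0.0761 mmol/L

α₀ = 1 / (1 + K1/[H⁺] + K1K2/[H⁺]²) = 1 / (1 + 10^+1.70 + 10^-0.59)
   = 1 / (1 + 50.119 + 0.25704) = 1/51.376 = 0.01946
[CO2*] = α₀ × DIC = 0.01946 × 3.91 = 0.0761 mmol/L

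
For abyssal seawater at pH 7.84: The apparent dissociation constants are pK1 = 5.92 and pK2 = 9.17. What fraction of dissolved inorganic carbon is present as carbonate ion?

α₂ = 0.0442

α₂ = 1 / (1 + [H⁺]/K2 + [H⁺]²/(K1K2)) = 1 / (1 + 10^+1.33 + 10^-0.59)
   = 1 / (1 + 21.380 + 0.25704) = 1/22.637 = 0.04418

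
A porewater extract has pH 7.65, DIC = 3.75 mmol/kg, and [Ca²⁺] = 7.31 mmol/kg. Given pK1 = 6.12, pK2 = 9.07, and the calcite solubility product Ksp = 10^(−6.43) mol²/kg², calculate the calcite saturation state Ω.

Ω = 2.63

α₂ = 1 / (1 + [H⁺]/K2 + [H⁺]²/(K1K2)) = 1 / (1 + 10^+1.42 + 10^-0.11)
   = 1 / (1 + 26.303 + 0.77625) = 1/28.079 = 0.03561
[CO3²⁻] = α₂ × DIC = 0.03561 × 3.75 = 0.1336 mmol/kg
Ksp = 10^(−6.43) = 3.715×10^-7
Ω = [Ca²⁺][CO3²⁻]/Ksp = (7.31×10^-3)(1.336×10^-4) / 3.715×10^-7 = 2.63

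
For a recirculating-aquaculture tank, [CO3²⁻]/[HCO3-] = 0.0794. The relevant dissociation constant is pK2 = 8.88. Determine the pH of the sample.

From K2 = [H⁺][CO3²⁻]/[HCO3-]:  pH = pK2 + log₁₀([CO3²⁻]/[HCO3-])
log₁₀(0.0794) = -1.100
pH = 8.88 + (-1.100) = 7.78

pH = 7.78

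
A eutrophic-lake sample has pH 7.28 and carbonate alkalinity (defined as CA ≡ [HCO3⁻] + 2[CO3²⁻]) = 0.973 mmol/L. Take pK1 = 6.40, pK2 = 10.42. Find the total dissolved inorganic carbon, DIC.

DIC = 1.10 mmol/L

CA = [HCO3⁻] + 2[CO3²⁻] = (α₁ + 2α₂)·DIC
At pH 7.28: [H⁺]/K1 = 10^-0.88 = 0.13183, K2/[H⁺] = 10^-3.14 = 0.00072444
α₁ = 1/(1 + 0.13183 + 0.00072444) = 1/1.1326 = 0.8830; α₂ = α₁·K2/[H⁺] = 0.0006397
α₁ + 2α₂ = 0.8842
DIC = CA / (α₁ + 2α₂) = 0.973 / 0.8842 = 1.10 mmol/L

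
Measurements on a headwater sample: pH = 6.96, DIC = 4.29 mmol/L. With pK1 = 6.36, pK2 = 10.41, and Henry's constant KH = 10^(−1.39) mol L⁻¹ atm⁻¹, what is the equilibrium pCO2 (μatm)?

α₀ = 1 / (1 + K1/[H⁺] + K1K2/[H⁺]²) = 1 / (1 + 10^+0.60 + 10^-2.85)
   = 1 / (1 + 3.9811 + 0.0014125) = 1/4.9825 = 0.2007
[CO2*] = α₀ × DIC = 0.2007 × 4.29 = 0.8610 mmol/L
pCO2 = [CO2*]/KH = 8.610×10^-4 / 4.074×10^-2 = 2.11×10^4 μatm

pCO2 = 2.11×10^4 μatm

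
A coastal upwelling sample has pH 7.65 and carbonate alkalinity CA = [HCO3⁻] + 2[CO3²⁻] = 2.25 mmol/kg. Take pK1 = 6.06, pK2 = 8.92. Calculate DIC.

CA = [HCO3⁻] + 2[CO3²⁻] = (α₁ + 2α₂)·DIC
At pH 7.65: [H⁺]/K1 = 10^-1.59 = 0.025704, K2/[H⁺] = 10^-1.27 = 0.053703
α₁ = 1/(1 + 0.025704 + 0.053703) = 1/1.0794 = 0.9264; α₂ = α₁·K2/[H⁺] = 0.04975
α₁ + 2α₂ = 1.0259
DIC = CA / (α₁ + 2α₂) = 2.25 / 1.0259 = 2.19 mmol/kg

DIC = 2.19 mmol/kg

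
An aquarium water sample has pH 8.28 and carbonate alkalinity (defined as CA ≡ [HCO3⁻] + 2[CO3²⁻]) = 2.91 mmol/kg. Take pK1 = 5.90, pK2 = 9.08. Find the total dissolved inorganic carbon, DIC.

DIC = 2.57 mmol/kg

CA = [HCO3⁻] + 2[CO3²⁻] = (α₁ + 2α₂)·DIC
At pH 8.28: [H⁺]/K1 = 10^-2.38 = 0.0041687, K2/[H⁺] = 10^-0.80 = 0.15849
α₁ = 1/(1 + 0.0041687 + 0.15849) = 1/1.1627 = 0.8601; α₂ = α₁·K2/[H⁺] = 0.1363
α₁ + 2α₂ = 1.1327
DIC = CA / (α₁ + 2α₂) = 2.91 / 1.1327 = 2.57 mmol/kg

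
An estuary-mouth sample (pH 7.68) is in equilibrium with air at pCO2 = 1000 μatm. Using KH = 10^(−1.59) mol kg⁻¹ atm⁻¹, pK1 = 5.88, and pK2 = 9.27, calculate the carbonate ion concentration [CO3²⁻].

[CO3²⁻] = 0.0417 mmol/kg

[CO2*] = KH · pCO2 = 10^(−1.59) × 1000×10^-6 = 2.570×10^-5 mol/kg
α₀ = 1/(1 + K1/[H⁺] + K1K2/[H⁺]²) = 1/(1 + 10^+1.80 + 10^+0.21) = 0.01522
DIC = [CO2*]/α₀ = 2.570×10^-5 / 0.01522 = 1.689 mmol/kg
[CO3²⁻] = α₂·DIC; α₂ = 0.02468, so [CO3²⁻] = 0.02468 × 1.689 = 0.0417 mmol/kg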